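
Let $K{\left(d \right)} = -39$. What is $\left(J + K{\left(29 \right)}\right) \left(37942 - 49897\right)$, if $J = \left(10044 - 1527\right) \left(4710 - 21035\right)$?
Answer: $1662223965120$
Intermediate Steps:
$J = -139040025$ ($J = 8517 \left(-16325\right) = -139040025$)
$\left(J + K{\left(29 \right)}\right) \left(37942 - 49897\right) = \left(-139040025 - 39\right) \left(37942 - 49897\right) = \left(-139040064\right) \left(-11955\right) = 1662223965120$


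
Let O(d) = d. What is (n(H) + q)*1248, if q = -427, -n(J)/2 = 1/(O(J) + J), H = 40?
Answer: -2664636/5 ≈ -5.3293e+5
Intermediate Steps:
n(J) = -1/J (n(J) = -2/(J + J) = -2*1/(2*J) = -1/J)
(n(H) + q)*1248 = (-1/40 - 427)*1248 = -17081/40*1248 = -2664636/5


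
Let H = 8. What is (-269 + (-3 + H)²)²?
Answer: 59536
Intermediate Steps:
(-269 + (-3 + H)²)² = (-269 + (-3 + 8)²)² = (-269 + 5²)² = (-269 + 25)² = (-244)² = 59536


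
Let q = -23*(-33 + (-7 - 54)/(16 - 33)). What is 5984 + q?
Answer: 113228/17 ≈ 6660.5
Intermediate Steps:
q = 11500/17 (q = -23*(-33 - 61/(-17)) = -23*(-33 - 61*(-1/17)) = -23*(-33 + 61/17) = -23*(-500/17) = 11500/17 ≈ 676.47)
5984 + q = 5984 + 11500/17 = 113228/17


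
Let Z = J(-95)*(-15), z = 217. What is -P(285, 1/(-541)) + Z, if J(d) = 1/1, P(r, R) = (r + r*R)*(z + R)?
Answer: -18071634615/292681 ≈ -61745.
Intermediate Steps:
P(r, R) = (217 + R)*(r + R*r) (P(r, R) = (r + r*R)*(217 + R) = (r + R*r)*(217 + R) = (217 + R)*(r + R*r))
J(d) = 1
Z = -15 (Z = 1*(-15) = -15)
-P(285, 1/(-541)) + Z = -285*(217 + (1/(-541))**2 + 218/(-541)) - 15 = -285*(217 + (-1/541)**2 + 218*(-1/541)) - 15 = -285*(217 + 1/292681 - 218/541) - 15 = -285*63393840/292681 - 15 = -1*18067244400/292681 - 15 = -18067244400/292681 - 15 = -18071634615/292681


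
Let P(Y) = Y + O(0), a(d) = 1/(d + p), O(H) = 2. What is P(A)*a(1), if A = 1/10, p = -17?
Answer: -21/160 ≈ -0.13125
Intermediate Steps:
A = ⅒ ≈ 0.10000
a(d) = 1/(-17 + d) (a(d) = 1/(d - 17) = 1/(-17 + d))
P(Y) = 2 + Y (P(Y) = Y + 2 = 2 + Y)
P(A)*a(1) = (2 + ⅒)/(-17 + 1) = (21/10)/(-16) = (21/10)*(-1/16) = -21/160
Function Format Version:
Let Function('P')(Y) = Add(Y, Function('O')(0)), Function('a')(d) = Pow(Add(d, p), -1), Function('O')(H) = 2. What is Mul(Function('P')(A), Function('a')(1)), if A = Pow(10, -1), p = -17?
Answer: Rational(-21, 160) ≈ -0.13125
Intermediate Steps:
A = Rational(1, 10) ≈ 0.10000
Function('a')(d) = Pow(Add(-17, d), -1) (Function('a')(d) = Pow(Add(d, -17), -1) = Pow(Add(-17, d), -1))
Function('P')(Y) = Add(2, Y) (Function('P')(Y) = Add(Y, 2) = Add(2, Y))
Mul(Function('P')(A), Function('a')(1)) = Mul(Add(2, Rational(1, 10)), Pow(Add(-17, 1), -1)) = Mul(Rational(21, 10), Pow(-16, -1)) = Mul(Rational(21, 10), Rational(-1, 16)) = Rational(-21, 160)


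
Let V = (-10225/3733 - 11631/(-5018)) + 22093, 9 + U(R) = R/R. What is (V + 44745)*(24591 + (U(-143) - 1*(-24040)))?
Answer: 60876700646704035/18732194 ≈ 3.2498e+9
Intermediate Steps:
U(R) = -8 (U(R) = -9 + R/R = -9 + 1 = -8)
V = 413842471515/18732194 (V = (-10225*1/3733 - 11631*(-1/5018)) + 22093 = (-10225/3733 + 11631/5018) + 22093 = -7890527/18732194 + 22093 = 413842471515/18732194 ≈ 22093.)
(V + 44745)*(24591 + (U(-143) - 1*(-24040))) = (413842471515/18732194 + 44745)*(24591 + (-8 - 1*(-24040))) = 1252014492045*(24591 + (-8 + 24040))/18732194 = 1252014492045*(24591 + 24032)/18732194 = (1252014492045/18732194)*48623 = 60876700646704035/18732194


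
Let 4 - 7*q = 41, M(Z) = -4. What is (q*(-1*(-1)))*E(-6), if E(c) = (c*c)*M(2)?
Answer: 5328/7 ≈ 761.14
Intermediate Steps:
q = -37/7 (q = 4/7 - ⅐*41 = 4/7 - 41/7 = -37/7 ≈ -5.2857)
E(c) = -4*c² (E(c) = (c*c)*(-4) = c²*(-4) = -4*c²)
(q*(-1*(-1)))*E(-6) = (-(-37)*(-1)/7)*(-4*(-6)²) = (-37/7*1)*(-4*36) = -37/7*(-144) = 5328/7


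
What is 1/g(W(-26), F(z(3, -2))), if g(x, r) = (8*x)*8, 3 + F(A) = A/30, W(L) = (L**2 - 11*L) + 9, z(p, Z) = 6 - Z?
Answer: 1/62144 ≈ 1.6092e-5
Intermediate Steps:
W(L) = 9 + L**2 - 11*L
F(A) = -3 + A/30
g(x, r) = 64*x
1/g(W(-26), F(z(3, -2))) = 1/(64*(9 + (-26)**2 - 11*(-26))) = 1/(64*(9 + 676 + 286)) = 1/(64*971) = 1/62144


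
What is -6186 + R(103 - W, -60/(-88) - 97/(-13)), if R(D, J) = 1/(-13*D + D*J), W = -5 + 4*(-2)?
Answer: -498356675/80562 ≈ -6186.0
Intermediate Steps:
W = -13 (W = -5 - 8 = -13)
-6186 + R(103 - W, -60/(-88) - 97/(-13)) = -6186 + 1/((103 - 1*(-13))*(-13 + (-60/(-88) - 97/(-13)))) = -6186 + 1/((103 + 13)*(-13 + (-60*(-1/88) - 97*(-1/13)))) = -6186 + 1/(116*(-13 + (15/22 + 97/13))) = -6186 + 1/(116*(-13 + 2329/286)) = -6186 + 1/(116*(-1389/286)) = -6186 + (1/116)*(-286/1389) = -6186 - 143/80562 = -498356675/80562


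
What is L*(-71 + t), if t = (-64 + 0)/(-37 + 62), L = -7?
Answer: 12873/25 ≈ 514.92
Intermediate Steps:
t = -64/25 ≈ -2.5600
L*(-71 + t) = -7*(-71 - 64/25) = -7*(-1839/25) = 12873/25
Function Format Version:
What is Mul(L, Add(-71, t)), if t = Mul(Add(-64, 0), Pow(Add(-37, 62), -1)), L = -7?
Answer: Rational(12873, 25) ≈ 514.92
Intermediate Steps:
t = Rational(-64, 25) (t = Mul(-64, Pow(25, -1)) = Mul(-64, Rational(1, 25)) = Rational(-64, 25) ≈ -2.5600)
Mul(L, Add(-71, t)) = Mul(-7, Add(-71, Rational(-64, 25))) = Mul(-7, Rational(-1839, 25)) = Rational(12873, 25)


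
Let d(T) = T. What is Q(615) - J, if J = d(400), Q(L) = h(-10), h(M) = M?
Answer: -410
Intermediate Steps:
Q(L) = -10
J = 400
Q(615) - J = -10 - 1*400 = -10 - 400 = -410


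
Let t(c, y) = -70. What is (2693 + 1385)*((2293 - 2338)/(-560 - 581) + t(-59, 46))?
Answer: -325526350/1141 ≈ -2.8530e+5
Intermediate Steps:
(2693 + 1385)*((2293 - 2338)/(-560 - 581) + t(-59, 46)) = (2693 + 1385)*((2293 - 2338)/(-560 - 581) - 70) = 4078*(-45/(-1141) - 70) = 4078*(-45*(-1/1141) - 70) = 4078*(45/1141 - 70) = 4078*(-79825/1141) = -325526350/1141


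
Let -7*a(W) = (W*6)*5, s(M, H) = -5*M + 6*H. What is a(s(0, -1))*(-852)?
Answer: -153360/7 ≈ -21909.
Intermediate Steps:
a(W) = -30*W/7 (a(W) = -W*6*5/7 = -6*W*5/7 = -30*W/7)
a(s(0, -1))*(-852) = -30*(-5*0 + 6*(-1))/7*(-852) = -30*(0 - 6)/7*(-852) = -30/7*(-6)*(-852) = (180/7)*(-852) = -153360/7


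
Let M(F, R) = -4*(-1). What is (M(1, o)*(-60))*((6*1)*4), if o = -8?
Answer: -5760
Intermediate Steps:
M(F, R) = 4
(M(1, o)*(-60))*((6*1)*4) = (4*(-60))*((6*1)*4) = -1440*4 = -240*24 = -5760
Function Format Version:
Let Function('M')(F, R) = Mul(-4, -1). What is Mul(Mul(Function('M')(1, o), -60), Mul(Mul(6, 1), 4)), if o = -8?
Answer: -5760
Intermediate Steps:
Function('M')(F, R) = 4
Mul(Mul(Function('M')(1, o), -60), Mul(Mul(6, 1), 4)) = Mul(Mul(4, -60), Mul(Mul(6, 1), 4)) = Mul(-240, Mul(6, 4)) = Mul(-240, 24) = -5760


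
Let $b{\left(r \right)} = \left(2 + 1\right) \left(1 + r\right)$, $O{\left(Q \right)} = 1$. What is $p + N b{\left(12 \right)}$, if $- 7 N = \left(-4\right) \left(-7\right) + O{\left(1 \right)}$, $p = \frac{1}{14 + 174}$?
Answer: $- \frac{212621}{1316} \approx -161.57$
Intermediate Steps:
$p = \frac{1}{188} \approx 0.0053191$
$b{\left(r \right)} = 3 + 3 r$ ($b{\left(r \right)} = 3 \left(1 + r\right) = 3 + 3 r$)
$N = - \frac{29}{7}$ ($N = - \frac{\left(-4\right) \left(-7\right) + 1}{7} = - \frac{28 + 1}{7} = \left(- \frac{1}{7}\right) 29 = - \frac{29}{7} \approx -4.1429$)
$p + N b{\left(12 \right)} = \frac{1}{188} - \frac{29 \left(3 + 3 \cdot 12\right)}{7} = \frac{1}{188} - \frac{29 \left(3 + 36\right)}{7} = \frac{1}{188} - \frac{1131}{7} = - \frac{212621}{1316}$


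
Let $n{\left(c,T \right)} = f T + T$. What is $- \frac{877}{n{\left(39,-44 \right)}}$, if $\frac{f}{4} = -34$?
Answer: $- \frac{877}{5940} \approx -0.14764$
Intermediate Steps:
$f = -136$ ($f = 4 \left(-34\right) = -136$)
$n{\left(c,T \right)} = - 135 T$ ($n{\left(c,T \right)} = - 136 T + T = - 135 T$)
$- \frac{877}{n{\left(39,-44 \right)}} = - \frac{877}{\left(-135\right) \left(-44\right)} = - \frac{877}{5940}$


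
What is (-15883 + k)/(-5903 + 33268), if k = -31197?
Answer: -9416/5473 ≈ -1.7204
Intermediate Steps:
(-15883 + k)/(-5903 + 33268) = (-15883 - 31197)/(-5903 + 33268) = -47080/27365 = -47080*1/27365 = -9416/5473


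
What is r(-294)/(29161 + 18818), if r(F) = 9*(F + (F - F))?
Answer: -98/1777 ≈ -0.055149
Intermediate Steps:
r(F) = 9*F (r(F) = 9*(F + 0) = 9*F)
r(-294)/(29161 + 18818) = (9*(-294))/(29161 + 18818) = -2646/47979 = -2646*1/47979 = -98/1777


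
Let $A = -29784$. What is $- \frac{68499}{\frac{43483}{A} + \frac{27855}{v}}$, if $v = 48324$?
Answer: $\frac{191064687624}{2464417} \approx 77529.0$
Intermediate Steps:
$- \frac{68499}{\frac{43483}{A} + \frac{27855}{v}} = - \frac{68499}{\frac{43483}{-29784} + \frac{27855}{48324}} = - \frac{68499}{43483 \left(- \frac{1}{29784}\right) + 27855 \cdot \frac{1}{48324}} = - \frac{68499}{- \frac{43483}{29784} + \frac{9285}{16108}} = - \frac{68499}{- \frac{105969931}{119940168}} = \left(-68499\right) \left(- \frac{119940168}{105969931}\right) = \frac{191064687624}{2464417}$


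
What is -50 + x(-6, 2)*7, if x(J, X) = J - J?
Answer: -50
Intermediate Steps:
x(J, X) = 0
-50 + x(-6, 2)*7 = -50 + 0*7 = -50 + 0 = -50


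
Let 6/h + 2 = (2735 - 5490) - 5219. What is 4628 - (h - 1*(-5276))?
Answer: -2584221/3988 ≈ -648.00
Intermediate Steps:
h = -3/3988 (h = 6/(-2 + ((2735 - 5490) - 5219)) = 6/(-2 + (-2755 - 5219)) = 6/(-2 - 7974) = 6/(-7976) = 6*(-1/7976) = -3/3988 ≈ -0.00075226)
4628 - (h - 1*(-5276)) = 4628 - (-3/3988 - 1*(-5276)) = 4628 - (-3/3988 + 5276) = 4628 - 1*21040685/3988 = 4628 - 21040685/3988 = -2584221/3988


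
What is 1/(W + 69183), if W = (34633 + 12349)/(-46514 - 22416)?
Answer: 34465/2384368604 ≈ 1.4455e-5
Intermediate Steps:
W = -23491/34465 (W = 46982/(-68930) = 46982*(-1/68930) = -23491/34465 ≈ -0.68159)
1/(W + 69183) = 1/(-23491/34465 + 69183) = 1/(2384368604/34465) = 34465/2384368604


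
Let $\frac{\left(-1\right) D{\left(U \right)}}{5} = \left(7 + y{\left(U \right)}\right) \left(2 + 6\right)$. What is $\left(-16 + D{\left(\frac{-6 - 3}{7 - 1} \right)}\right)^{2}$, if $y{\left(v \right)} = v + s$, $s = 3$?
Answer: $126736$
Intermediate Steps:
$y{\left(v \right)} = 3 + v$ ($y{\left(v \right)} = v + 3 = 3 + v$)
$D{\left(U \right)} = -400 - 40 U$ ($D{\left(U \right)} = - 5 \left(7 + \left(3 + U\right)\right) \left(2 + 6\right) = - 5 \left(10 + U\right) 8 = - 5 \left(80 + 8 U\right) = -400 - 40 U$)
$\left(-16 + D{\left(\frac{-6 - 3}{7 - 1} \right)}\right)^{2} = \left(-16 - \left(400 + 40 \frac{-6 - 3}{7 - 1}\right)\right)^{2} = \left(-16 - \left(400 + 40 \left(- \frac{9}{6}\right)\right)\right)^{2} = \left(-16 - \left(400 + 40 \left(\left(-9\right) \frac{1}{6}\right)\right)\right)^{2} = \left(-16 - 340\right)^{2} = \left(-356\right)^{2} = 126736$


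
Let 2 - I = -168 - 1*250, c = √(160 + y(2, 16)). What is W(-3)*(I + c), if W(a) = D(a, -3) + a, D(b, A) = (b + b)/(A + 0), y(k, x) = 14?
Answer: -420 - √174 ≈ -433.19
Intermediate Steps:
D(b, A) = 2*b/A (D(b, A) = (2*b)/A = 2*b/A)
c = √174 (c = √(160 + 14) = √174 ≈ 13.191)
I = 420 (I = 2 - (-168 - 1*250) = 2 - (-168 - 250) = 2 - 1*(-418) = 2 + 418 = 420)
W(a) = a/3 (W(a) = 2*a/(-3) + a = 2*a*(-⅓) + a = -2*a/3 + a = a/3)
W(-3)*(I + c) = ((⅓)*(-3))*(420 + √174) = -(420 + √174) = -420 - √174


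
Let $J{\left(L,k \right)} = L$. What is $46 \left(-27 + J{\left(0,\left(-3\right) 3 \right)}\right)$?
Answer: $-1242$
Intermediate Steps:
$46 \left(-27 + J{\left(0,\left(-3\right) 3 \right)}\right) = 46 \left(-27 + 0\right) = 46 \left(-27\right) = -1242$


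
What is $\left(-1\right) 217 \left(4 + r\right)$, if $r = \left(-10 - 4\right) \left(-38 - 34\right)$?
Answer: $-219604$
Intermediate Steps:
$r = 1008$ ($r = \left(-10 - 4\right) \left(-72\right) = \left(-14\right) \left(-72\right) = 1008$)
$\left(-1\right) 217 \left(4 + r\right) = \left(-1\right) 217 \left(4 + 1008\right) = \left(-217\right) 1012 = -219604$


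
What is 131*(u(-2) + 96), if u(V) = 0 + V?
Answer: 12314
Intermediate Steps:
u(V) = V
131*(u(-2) + 96) = 131*(-2 + 96) = 131*94 = 12314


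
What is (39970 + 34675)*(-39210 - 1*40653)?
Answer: -5961373635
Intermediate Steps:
(39970 + 34675)*(-39210 - 1*40653) = 74645*(-39210 - 40653) = 74645*(-79863) = -5961373635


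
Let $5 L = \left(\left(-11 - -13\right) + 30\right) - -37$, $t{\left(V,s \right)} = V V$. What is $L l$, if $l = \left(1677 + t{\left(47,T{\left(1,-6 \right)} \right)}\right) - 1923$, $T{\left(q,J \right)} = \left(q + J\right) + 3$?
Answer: $\frac{135447}{5} \approx 27089.0$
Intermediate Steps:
$T{\left(q,J \right)} = 3 + J + q$ ($T{\left(q,J \right)} = \left(J + q\right) + 3 = 3 + J + q$)
$t{\left(V,s \right)} = V^{2}$
$l = 1963$ ($l = \left(1677 + 47^{2}\right) - 1923 = \left(1677 + 2209\right) - 1923 = 3886 - 1923 = 1963$)
$L = \frac{69}{5}$ ($L = \frac{\left(\left(-11 - -13\right) + 30\right) - -37}{5} = \frac{\left(\left(-11 + 13\right) + 30\right) + 37}{5} = \frac{\left(2 + 30\right) + 37}{5} = \frac{32 + 37}{5} = \frac{1}{5} \cdot 69 = \frac{69}{5} \approx 13.8$)
$L l = \frac{69}{5} \cdot 1963 = \frac{135447}{5}$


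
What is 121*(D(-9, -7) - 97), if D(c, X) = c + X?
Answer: -13673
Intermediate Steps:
D(c, X) = X + c
121*(D(-9, -7) - 97) = 121*((-7 - 9) - 97) = 121*(-16 - 97) = 121*(-113) = -13673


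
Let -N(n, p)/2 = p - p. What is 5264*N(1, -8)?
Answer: 0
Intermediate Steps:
N(n, p) = 0 (N(n, p) = -2*(p - p) = -2*0 = 0)
5264*N(1, -8) = 5264*0 = 0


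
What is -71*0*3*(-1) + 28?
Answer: 28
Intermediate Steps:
-71*0*3*(-1) + 28 = -0*(-1) + 28 = -71*0 + 28 = 0 + 28 = 28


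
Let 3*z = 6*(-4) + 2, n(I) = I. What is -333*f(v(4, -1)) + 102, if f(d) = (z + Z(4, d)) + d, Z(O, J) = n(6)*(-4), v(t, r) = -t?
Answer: 11868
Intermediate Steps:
z = -22/3 (z = (6*(-4) + 2)/3 = (-24 + 2)/3 = (1/3)*(-22) = -22/3 ≈ -7.3333)
Z(O, J) = -24 (Z(O, J) = 6*(-4) = -24)
f(d) = -94/3 + d (f(d) = (-22/3 - 24) + d = -94/3 + d)
-333*f(v(4, -1)) + 102 = -333*(-94/3 - 1*4) + 102 = -333*(-94/3 - 4) + 102 = -333*(-106/3) + 102 = 11766 + 102 = 11868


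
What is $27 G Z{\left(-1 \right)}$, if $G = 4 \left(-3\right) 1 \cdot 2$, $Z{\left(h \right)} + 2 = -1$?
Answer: $1944$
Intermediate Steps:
$Z{\left(h \right)} = -3$ ($Z{\left(h \right)} = -2 - 1 = -3$)
$G = -24$ ($G = \left(-12\right) 1 \cdot 2 = \left(-12\right) 2 = -24$)
$27 G Z{\left(-1 \right)} = 27 \left(-24\right) \left(-3\right) = \left(-648\right) \left(-3\right) = 1944$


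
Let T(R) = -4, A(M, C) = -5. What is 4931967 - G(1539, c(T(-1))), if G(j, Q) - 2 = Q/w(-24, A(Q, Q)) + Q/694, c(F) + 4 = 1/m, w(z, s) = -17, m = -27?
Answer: 1571057649097/318546 ≈ 4.9320e+6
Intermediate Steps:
c(F) = -109/27 (c(F) = -4 + 1/(-27) = -4 - 1/27 = -109/27)
G(j, Q) = 2 - 677*Q/11798 (G(j, Q) = 2 + (Q/(-17) + Q/694) = 2 + (Q*(-1/17) + Q*(1/694)) = 2 + (-Q/17 + Q/694) = 2 - 677*Q/11798)
4931967 - G(1539, c(T(-1))) = 4931967 - (2 - 677/11798*(-109/27)) = 4931967 - (2 + 73793/318546) = 4931967 - 1*710885/318546 = 4931967 - 710885/318546 = 1571057649097/318546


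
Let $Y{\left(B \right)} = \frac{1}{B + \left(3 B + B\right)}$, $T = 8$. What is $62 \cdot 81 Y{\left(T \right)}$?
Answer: $\frac{2511}{20} \approx 125.55$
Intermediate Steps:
$Y{\left(B \right)} = \frac{1}{5 B}$ ($Y{\left(B \right)} = \frac{1}{B + 4 B} = \frac{1}{5 B}$)
$62 \cdot 81 Y{\left(T \right)} = 62 \cdot 81 \frac{1}{5 \cdot 8} = 5022 \cdot \frac{1}{5} \cdot \frac{1}{8} = 5022 \cdot \frac{1}{40} = \frac{2511}{20}$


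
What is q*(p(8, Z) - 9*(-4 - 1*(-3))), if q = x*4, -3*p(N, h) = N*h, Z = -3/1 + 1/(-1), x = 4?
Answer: 944/3 ≈ 314.67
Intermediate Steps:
Z = -4 (Z = -3*1 + 1*(-1) = -3 - 1 = -4)
p(N, h) = -N*h/3
q = 16 (q = 4*4 = 16)
q*(p(8, Z) - 9*(-4 - 1*(-3))) = 16*(-⅓*8*(-4) - 9*(-4 - 1*(-3))) = 16*(32/3 - 9*(-4 + 3)) = 16*(32/3 - 9*(-1)) = 16*(32/3 + 9) = 16*(59/3) = 944/3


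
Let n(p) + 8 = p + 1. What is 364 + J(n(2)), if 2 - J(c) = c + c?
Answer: 376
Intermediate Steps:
n(p) = -7 + p (n(p) = -8 + (p + 1) = -8 + (1 + p) = -7 + p)
J(c) = 2 - 2*c (J(c) = 2 - (c + c) = 2 - 2*c)
364 + J(n(2)) = 364 + (2 - 2*(-7 + 2)) = 364 + (2 - 2*(-5)) = 364 + (2 + 10) = 364 + 12 = 376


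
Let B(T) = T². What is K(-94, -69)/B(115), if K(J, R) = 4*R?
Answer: -12/575 ≈ -0.020870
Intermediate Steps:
K(-94, -69)/B(115) = (4*(-69))/(115²) = -276/13225 = -276*1/13225 = -12/575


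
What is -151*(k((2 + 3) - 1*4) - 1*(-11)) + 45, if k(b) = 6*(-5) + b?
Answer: 2763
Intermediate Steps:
k(b) = -30 + b
-151*(k((2 + 3) - 1*4) - 1*(-11)) + 45 = -151*((-30 + ((2 + 3) - 1*4)) - 1*(-11)) + 45 = -151*((-30 + (5 - 4)) + 11) + 45 = -151*((-30 + 1) + 11) + 45 = -151*(-29 + 11) + 45 = -151*(-18) + 45 = 2718 + 45 = 2763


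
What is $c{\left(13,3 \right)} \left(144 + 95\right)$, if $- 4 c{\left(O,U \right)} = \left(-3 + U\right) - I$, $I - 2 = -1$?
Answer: $\frac{239}{4} \approx 59.75$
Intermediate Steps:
$I = 1$ ($I = 2 - 1 = 1$)
$c{\left(O,U \right)} = 1 - \frac{U}{4}$ ($c{\left(O,U \right)} = - \frac{\left(-3 + U\right) - 1}{4} = - \frac{-4 + U}{4} = 1 - \frac{U}{4}$)
$c{\left(13,3 \right)} \left(144 + 95\right) = \left(1 - \frac{3}{4}\right) \left(144 + 95\right) = \left(1 - \frac{3}{4}\right) 239 = \frac{1}{4} \cdot 239 = \frac{239}{4}$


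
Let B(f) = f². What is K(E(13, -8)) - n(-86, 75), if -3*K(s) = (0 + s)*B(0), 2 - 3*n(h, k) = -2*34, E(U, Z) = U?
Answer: -70/3 ≈ -23.333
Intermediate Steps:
n(h, k) = 70/3 (n(h, k) = ⅔ - (-2)*34/3 = ⅔ - ⅓*(-68) = ⅔ + 68/3 = 70/3)
K(s) = 0 (K(s) = -(0 + s)*0²/3 = -s*0/3 = -⅓*0 = 0)
K(E(13, -8)) - n(-86, 75) = 0 - 1*70/3 = 0 - 70/3 = -70/3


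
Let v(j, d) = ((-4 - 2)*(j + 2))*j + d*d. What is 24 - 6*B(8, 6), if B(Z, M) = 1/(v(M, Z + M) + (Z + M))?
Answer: 313/13 ≈ 24.077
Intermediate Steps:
v(j, d) = d² + j*(-12 - 6*j) (v(j, d) = (-6*(2 + j))*j + d² = (-12 - 6*j)*j + d² = j*(-12 - 6*j) + d² = d² + j*(-12 - 6*j))
B(Z, M) = 1/(Z + (M + Z)² - 11*M - 6*M²) (B(Z, M) = 1/(((Z + M)² - 12*M - 6*M²) + (Z + M)) = 1/(((M + Z)² - 12*M - 6*M²) + (M + Z)) = 1/(Z + (M + Z)² - 11*M - 6*M²))
24 - 6*B(8, 6) = 24 - 6/(8 + (6 + 8)² - 11*6 - 6*6²) = 24 - 6/(8 + 14² - 66 - 6*36) = 24 - 6/(8 + 196 - 66 - 216) = 24 - 6/(-78) = 24 - 6*(-1/78) = 24 + 1/13 = 313/13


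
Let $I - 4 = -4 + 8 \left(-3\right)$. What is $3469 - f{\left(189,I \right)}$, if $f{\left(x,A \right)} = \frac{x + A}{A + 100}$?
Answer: $\frac{263479}{76} \approx 3466.8$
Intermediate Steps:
$I = -24$ ($I = 4 + \left(-4 + 8 \left(-3\right)\right) = 4 - 28 = -24$)
$f{\left(x,A \right)} = \frac{A + x}{100 + A}$
$3469 - f{\left(189,I \right)} = 3469 - \frac{-24 + 189}{100 - 24} = 3469 - \frac{1}{76} \cdot 165 = 3469 - \frac{165}{76} = \frac{263479}{76}$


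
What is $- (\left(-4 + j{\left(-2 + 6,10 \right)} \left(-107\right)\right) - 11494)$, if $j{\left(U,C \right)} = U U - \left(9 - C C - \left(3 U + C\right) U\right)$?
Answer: $32363$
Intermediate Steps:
$j{\left(U,C \right)} = -9 + C^{2} + U^{2} + U \left(C + 3 U\right)$ ($j{\left(U,C \right)} = U^{2} - \left(9 - C^{2} - \left(C + 3 U\right) U\right) = U^{2} - \left(9 - C^{2} - U \left(C + 3 U\right)\right) = U^{2} + \left(-9 + C^{2} + U \left(C + 3 U\right)\right) = -9 + C^{2} + U^{2} + U \left(C + 3 U\right)$)
$- (\left(-4 + j{\left(-2 + 6,10 \right)} \left(-107\right)\right) - 11494) = - (\left(-4 + \left(-9 + 10^{2} + 4 \left(-2 + 6\right)^{2} + 10 \left(-2 + 6\right)\right) \left(-107\right)\right) - 11494) = - (\left(-4 + \left(-9 + 100 + 4 \cdot 4^{2} + 10 \cdot 4\right) \left(-107\right)\right) - 11494) = - (\left(-4 + \left(-9 + 100 + 4 \cdot 16 + 40\right) \left(-107\right)\right) - 11494) = - (\left(-4 + \left(-9 + 100 + 64 + 40\right) \left(-107\right)\right) - 11494) = - (\left(-4 + 195 \left(-107\right)\right) - 11494) = - (\left(-4 - 20865\right) - 11494) = - (-20869 - 11494) = \left(-1\right) \left(-32363\right) = 32363$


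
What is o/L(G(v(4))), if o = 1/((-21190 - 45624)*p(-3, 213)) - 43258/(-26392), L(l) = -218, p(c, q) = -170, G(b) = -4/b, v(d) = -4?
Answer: -30708801777/4084371222580 ≈ -0.0075186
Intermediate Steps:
o = 30708801777/18735647810 (o = 1/(-21190 - 45624*(-170)) - 43258/(-26392) = -1/170/(-66814) - 43258*(-1/26392) = -1/66814*(-1/170) + 21629/13196 = 1/11358380 + 21629/13196 = 30708801777/18735647810 ≈ 1.6391)
o/L(G(v(4))) = (30708801777/18735647810)/(-218) = (30708801777/18735647810)*(-1/218) = -30708801777/4084371222580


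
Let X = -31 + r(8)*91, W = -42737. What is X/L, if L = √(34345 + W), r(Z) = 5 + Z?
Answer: -288*I*√2098/1049 ≈ -12.575*I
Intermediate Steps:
X = 1152 (X = -31 + (5 + 8)*91 = -31 + 13*91 = -31 + 1183 = 1152)
L = 2*I*√2098 (L = √(34345 - 42737) = √(-8392) = 2*I*√2098 ≈ 91.608*I)
X/L = 1152/((2*I*√2098)) = 1152*(-I*√2098/4196) = -288*I*√2098/1049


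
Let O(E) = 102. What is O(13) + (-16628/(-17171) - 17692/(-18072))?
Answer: 8064087593/77578578 ≈ 103.95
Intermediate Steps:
O(13) + (-16628/(-17171) - 17692/(-18072)) = 102 + (-16628/(-17171) - 17692/(-18072)) = 102 + (-16628*(-1/17171) - 17692*(-1/18072)) = 102 + (16628/17171 + 4423/4518) = 102 + 151072637/77578578 = 8064087593/77578578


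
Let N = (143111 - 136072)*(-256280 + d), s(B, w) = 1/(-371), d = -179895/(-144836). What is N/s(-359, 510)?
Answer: 96933525298031765/144836 ≈ 6.6926e+11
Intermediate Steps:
d = 179895/144836 (d = -179895*(-1/144836) = 179895/144836 ≈ 1.2421)
s(B, w) = -1/371
N = -261276348512215/144836 (N = (143111 - 136072)*(-256280 + 179895/144836) = 7039*(-37118390185/144836) = -261276348512215/144836 ≈ -1.8039e+9)
N/s(-359, 510) = -261276348512215/(144836*(-1/371)) = -261276348512215/144836*(-371) = 96933525298031765/144836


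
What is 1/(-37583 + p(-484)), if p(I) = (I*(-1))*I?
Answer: -1/271839 ≈ -3.6786e-6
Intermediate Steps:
p(I) = -I**2 (p(I) = (-I)*I = -I**2)
1/(-37583 + p(-484)) = 1/(-37583 - 1*(-484)**2) = 1/(-37583 - 1*234256) = 1/(-37583 - 234256) = 1/(-271839) = -1/271839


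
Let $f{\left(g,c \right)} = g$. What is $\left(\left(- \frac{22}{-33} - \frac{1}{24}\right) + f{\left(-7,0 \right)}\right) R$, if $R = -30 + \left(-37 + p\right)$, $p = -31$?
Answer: $\frac{2499}{4} \approx 624.75$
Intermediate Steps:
$R = -98$ ($R = -30 - 68 = -98$)
$\left(\left(- \frac{22}{-33} - \frac{1}{24}\right) + f{\left(-7,0 \right)}\right) R = \left(\left(- \frac{22}{-33} - \frac{1}{24}\right) - 7\right) \left(-98\right) = \left(\left(\left(-22\right) \left(- \frac{1}{33}\right) - \frac{1}{24}\right) - 7\right) \left(-98\right) = \left(\left(\frac{2}{3} - \frac{1}{24}\right) - 7\right) \left(-98\right) = \left(\frac{5}{8} - 7\right) \left(-98\right) = \left(- \frac{51}{8}\right) \left(-98\right) = \frac{2499}{4}$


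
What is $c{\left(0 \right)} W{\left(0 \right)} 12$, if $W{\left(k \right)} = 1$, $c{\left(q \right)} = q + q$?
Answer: $0$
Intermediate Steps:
$c{\left(q \right)} = 2 q$
$c{\left(0 \right)} W{\left(0 \right)} 12 = 2 \cdot 0 \cdot 1 \cdot 12 = 0 \cdot 1 \cdot 12 = 0 \cdot 12 = 0$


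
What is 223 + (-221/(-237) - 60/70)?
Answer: 370082/1659 ≈ 223.08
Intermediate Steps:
223 + (-221/(-237) - 60/70) = 223 + (-221*(-1/237) - 60*1/70) = 223 + (221/237 - 6/7) = 223 + 125/1659 = 370082/1659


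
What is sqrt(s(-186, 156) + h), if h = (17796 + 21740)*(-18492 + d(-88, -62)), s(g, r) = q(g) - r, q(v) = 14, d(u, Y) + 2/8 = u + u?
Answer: I*sqrt(738068074) ≈ 27167.0*I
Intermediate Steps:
d(u, Y) = -1/4 + 2*u (d(u, Y) = -1/4 + (u + u) = -1/4 + 2*u)
s(g, r) = 14 - r
h = -738067932 (h = (17796 + 21740)*(-18492 + (-1/4 + 2*(-88))) = 39536*(-18492 + (-1/4 - 176)) = 39536*(-18492 - 705/4) = 39536*(-74673/4) = -738067932)
sqrt(s(-186, 156) + h) = sqrt((14 - 1*156) - 738067932) = sqrt((14 - 156) - 738067932) = sqrt(-142 - 738067932) = sqrt(-738068074) = I*sqrt(738068074)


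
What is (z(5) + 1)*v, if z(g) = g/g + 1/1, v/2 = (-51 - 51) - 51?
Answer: -918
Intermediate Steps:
v = -306 (v = 2*((-51 - 51) - 51) = 2*(-102 - 51) = 2*(-153) = -306)
z(g) = 2 (z(g) = 1 + 1*1 = 1 + 1 = 2)
(z(5) + 1)*v = (2 + 1)*(-306) = 3*(-306) = -918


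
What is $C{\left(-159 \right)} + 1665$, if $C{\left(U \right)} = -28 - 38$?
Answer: $1599$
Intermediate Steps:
$C{\left(U \right)} = -66$ ($C{\left(U \right)} = -28 - 38 = -66$)
$C{\left(-159 \right)} + 1665 = -66 + 1665 = 1599$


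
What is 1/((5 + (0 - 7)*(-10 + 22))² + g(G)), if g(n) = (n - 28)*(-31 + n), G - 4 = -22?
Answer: 1/8495 ≈ 0.00011772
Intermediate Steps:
G = -18 (G = 4 - 22 = -18)
g(n) = (-31 + n)*(-28 + n) (g(n) = (-28 + n)*(-31 + n) = (-31 + n)*(-28 + n))
1/((5 + (0 - 7)*(-10 + 22))² + g(G)) = 1/((5 + (0 - 7)*(-10 + 22))² + (868 + (-18)² - 59*(-18))) = 1/((5 - 7*12)² + (868 + 324 + 1062)) = 1/((5 - 84)² + 2254) = 1/((-79)² + 2254) = 1/(6241 + 2254) = 1/8495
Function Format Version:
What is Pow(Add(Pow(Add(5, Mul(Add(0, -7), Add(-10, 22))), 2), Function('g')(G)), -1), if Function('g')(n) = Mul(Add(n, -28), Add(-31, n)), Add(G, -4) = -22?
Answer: Rational(1, 8495) ≈ 0.00011772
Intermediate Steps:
G = -18 (G = Add(4, -22) = -18)
Function('g')(n) = Mul(Add(-31, n), Add(-28, n)) (Function('g')(n) = Mul(Add(-28, n), Add(-31, n)) = Mul(Add(-31, n), Add(-28, n)))
Pow(Add(Pow(Add(5, Mul(Add(0, -7), Add(-10, 22))), 2), Function('g')(G)), -1) = Pow(Add(Pow(Add(5, Mul(Add(0, -7), Add(-10, 22))), 2), Add(868, Pow(-18, 2), Mul(-59, -18))), -1) = Pow(Add(Pow(Add(5, Mul(-7, 12)), 2), Add(868, 324, 1062)), -1) = Pow(Add(Pow(Add(5, -84), 2), 2254), -1) = Pow(Add(Pow(-79, 2), 2254), -1) = Pow(Add(6241, 2254), -1) = Pow(8495, -1) = Rational(1, 8495)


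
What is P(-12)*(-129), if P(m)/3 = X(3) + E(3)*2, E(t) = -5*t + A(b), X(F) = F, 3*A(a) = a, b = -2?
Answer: 10965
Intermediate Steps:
A(a) = a/3
E(t) = -⅔ - 5*t (E(t) = -5*t + (⅓)*(-2) = -5*t - ⅔ = -⅔ - 5*t)
P(m) = -85 (P(m) = 3*(3 + (-⅔ - 5*3)*2) = 3*(3 + (-⅔ - 15)*2) = 3*(3 - 47/3*2) = 3*(3 - 94/3) = 3*(-85/3) = -85)
P(-12)*(-129) = -85*(-129) = 10965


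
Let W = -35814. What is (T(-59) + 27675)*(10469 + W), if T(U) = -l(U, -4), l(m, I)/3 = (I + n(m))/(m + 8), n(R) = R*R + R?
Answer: -12010818085/17 ≈ -7.0652e+8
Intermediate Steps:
n(R) = R + R**2 (n(R) = R**2 + R = R + R**2)
l(m, I) = 3*(I + m*(1 + m))/(8 + m) (l(m, I) = 3*((I + m*(1 + m))/(m + 8)) = 3*((I + m*(1 + m))/(8 + m)) = 3*(I + m*(1 + m))/(8 + m))
T(U) = -3*(-4 + U*(1 + U))/(8 + U)
(T(-59) + 27675)*(10469 + W) = (3*(4 - 1*(-59)*(1 - 59))/(8 - 59) + 27675)*(10469 - 35814) = (3*(4 - 1*(-59)*(-58))/(-51) + 27675)*(-25345) = (3*(-1/51)*(4 - 3422) + 27675)*(-25345) = (3*(-1/51)*(-3418) + 27675)*(-25345) = (3418/17 + 27675)*(-25345) = (473893/17)*(-25345) = -12010818085/17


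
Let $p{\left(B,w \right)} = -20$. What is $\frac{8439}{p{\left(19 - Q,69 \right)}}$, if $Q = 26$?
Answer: $- \frac{8439}{20} \approx -421.95$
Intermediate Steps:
$\frac{8439}{p{\left(19 - Q,69 \right)}} = \frac{8439}{-20} = 8439 \left(- \frac{1}{20}\right) = - \frac{8439}{20}$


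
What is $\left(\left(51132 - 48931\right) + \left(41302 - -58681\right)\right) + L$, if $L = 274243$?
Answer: $376427$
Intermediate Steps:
$\left(\left(51132 - 48931\right) + \left(41302 - -58681\right)\right) + L = \left(\left(51132 - 48931\right) + \left(41302 - -58681\right)\right) + 274243 = \left(2201 + \left(41302 + 58681\right)\right) + 274243 = \left(2201 + 99983\right) + 274243 = 102184 + 274243 = 376427$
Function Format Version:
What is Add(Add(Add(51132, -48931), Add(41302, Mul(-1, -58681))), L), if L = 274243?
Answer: 376427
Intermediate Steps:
Add(Add(Add(51132, -48931), Add(41302, Mul(-1, -58681))), L) = Add(Add(Add(51132, -48931), Add(41302, Mul(-1, -58681))), 274243) = Add(Add(2201, Add(41302, 58681)), 274243) = Add(Add(2201, 99983), 274243) = Add(102184, 274243) = 376427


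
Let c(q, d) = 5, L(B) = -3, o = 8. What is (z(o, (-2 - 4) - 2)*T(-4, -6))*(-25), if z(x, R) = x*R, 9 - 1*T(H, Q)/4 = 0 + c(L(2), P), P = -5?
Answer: 25600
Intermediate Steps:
T(H, Q) = 16 (T(H, Q) = 36 - 4*(0 + 5) = 36 - 4*5 = 36 - 20 = 16)
z(x, R) = R*x
(z(o, (-2 - 4) - 2)*T(-4, -6))*(-25) = ((((-2 - 4) - 2)*8)*16)*(-25) = (((-6 - 2)*8)*16)*(-25) = (-8*8*16)*(-25) = -64*16*(-25) = -1024*(-25) = 25600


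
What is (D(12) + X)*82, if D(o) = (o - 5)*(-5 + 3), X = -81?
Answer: -7790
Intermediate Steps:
D(o) = 10 - 2*o (D(o) = (-5 + o)*(-2) = 10 - 2*o)
(D(12) + X)*82 = ((10 - 2*12) - 81)*82 = ((10 - 24) - 81)*82 = (-14 - 81)*82 = -95*82 = -7790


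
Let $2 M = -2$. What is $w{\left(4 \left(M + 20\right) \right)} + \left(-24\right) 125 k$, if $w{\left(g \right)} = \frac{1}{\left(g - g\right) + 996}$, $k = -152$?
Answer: $\frac{454176001}{996} \approx 4.56 \cdot 10^{5}$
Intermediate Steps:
$M = -1$ ($M = \frac{1}{2} \left(-2\right) = -1$)
$w{\left(g \right)} = \frac{1}{996}$ ($w{\left(g \right)} = \frac{1}{0 + 996} = \frac{1}{996}$)
$w{\left(4 \left(M + 20\right) \right)} + \left(-24\right) 125 k = \frac{1}{996} + \left(-24\right) 125 \left(-152\right) = \frac{1}{996} - -456000 = \frac{1}{996} + 456000 = \frac{454176001}{996}$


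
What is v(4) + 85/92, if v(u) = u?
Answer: 453/92 ≈ 4.9239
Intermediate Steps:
v(4) + 85/92 = 4 + 85/92 = 453/92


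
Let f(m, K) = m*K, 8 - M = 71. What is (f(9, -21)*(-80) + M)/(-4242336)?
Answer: -717/202016 ≈ -0.0035492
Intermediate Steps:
M = -63 (M = 8 - 1*71 = 8 - 71 = -63)
f(m, K) = K*m
(f(9, -21)*(-80) + M)/(-4242336) = (-21*9*(-80) - 63)/(-4242336) = (-189*(-80) - 63)*(-1/4242336) = (15120 - 63)*(-1/4242336) = 15057*(-1/4242336) = -717/202016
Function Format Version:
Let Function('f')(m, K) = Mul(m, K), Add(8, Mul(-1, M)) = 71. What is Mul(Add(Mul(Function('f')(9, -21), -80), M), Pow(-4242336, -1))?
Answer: Rational(-717, 202016) ≈ -0.0035492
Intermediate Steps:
M = -63 (M = Add(8, Mul(-1, 71)) = Add(8, -71) = -63)
Function('f')(m, K) = Mul(K, m)
Mul(Add(Mul(Function('f')(9, -21), -80), M), Pow(-4242336, -1)) = Mul(Add(Mul(Mul(-21, 9), -80), -63), Pow(-4242336, -1)) = Mul(Add(Mul(-189, -80), -63), Rational(-1, 4242336)) = Mul(Add(15120, -63), Rational(-1, 4242336)) = Mul(15057, Rational(-1, 4242336)) = Rational(-717, 202016)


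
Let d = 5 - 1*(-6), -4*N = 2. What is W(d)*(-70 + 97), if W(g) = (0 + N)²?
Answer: 27/4 ≈ 6.7500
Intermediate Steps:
N = -½ (N = -¼*2 = -½ ≈ -0.50000)
d = 11 (d = 5 + 6 = 11)
W(g) = ¼ (W(g) = (0 - ½)² = (-½)² = ¼)
W(d)*(-70 + 97) = (-70 + 97)/4 = (¼)*27 = 27/4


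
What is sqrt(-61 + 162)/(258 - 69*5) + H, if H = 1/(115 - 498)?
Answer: -1/383 - sqrt(101)/87 ≈ -0.11813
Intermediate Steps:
H = -1/383 (H = 1/(-383) = -1/383 ≈ -0.0026110)
sqrt(-61 + 162)/(258 - 69*5) + H = sqrt(-61 + 162)/(258 - 69*5) - 1/383 = sqrt(101)/(258 - 345) - 1/383 = sqrt(101)/(-87) - 1/383 = sqrt(101)*(-1/87) - 1/383 = -sqrt(101)/87 - 1/383 = -1/383 - sqrt(101)/87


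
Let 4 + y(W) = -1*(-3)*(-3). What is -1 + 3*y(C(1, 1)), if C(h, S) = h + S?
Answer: -40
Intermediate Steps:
C(h, S) = S + h
y(W) = -13 (y(W) = -4 - 1*(-3)*(-3) = -4 + 3*(-3) = -4 - 9 = -13)
-1 + 3*y(C(1, 1)) = -1 + 3*(-13) = -1 - 39 = -40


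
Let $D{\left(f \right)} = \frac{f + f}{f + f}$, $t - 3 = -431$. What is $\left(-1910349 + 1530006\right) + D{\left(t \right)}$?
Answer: $-380342$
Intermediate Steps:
$t = -428$ ($t = 3 - 431 = -428$)
$D{\left(f \right)} = 1$ ($D{\left(f \right)} = \frac{2 f}{2 f} = 2 f \frac{1}{2 f} = 1$)
$\left(-1910349 + 1530006\right) + D{\left(t \right)} = \left(-1910349 + 1530006\right) + 1 = -380343 + 1 = -380342$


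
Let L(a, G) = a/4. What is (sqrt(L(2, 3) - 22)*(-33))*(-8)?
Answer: 132*I*sqrt(86) ≈ 1224.1*I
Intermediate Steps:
L(a, G) = a/4 (L(a, G) = a*(1/4) = a/4)
(sqrt(L(2, 3) - 22)*(-33))*(-8) = (sqrt((1/4)*2 - 22)*(-33))*(-8) = (sqrt(1/2 - 22)*(-33))*(-8) = (sqrt(-43/2)*(-33))*(-8) = ((I*sqrt(86)/2)*(-33))*(-8) = -33*I*sqrt(86)/2*(-8) = 132*I*sqrt(86)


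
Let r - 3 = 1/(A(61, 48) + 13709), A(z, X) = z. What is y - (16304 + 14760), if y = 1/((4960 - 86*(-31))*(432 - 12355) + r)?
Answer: -38893197444970306/1252034427149 ≈ -31064.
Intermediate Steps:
r = 41311/13770 (r = 3 + 1/(61 + 13709) = 3 + 1/13770 = 41311/13770 ≈ 3.0001)
y = -13770/1252034427149 (y = 1/((4960 - 86*(-31))*(432 - 12355) + 41311/13770) = 1/((4960 + 2666)*(-11923) + 41311/13770) = 1/(7626*(-11923) + 41311/13770) = 1/(-90924798 + 41311/13770) = 1/(-1252034427149/13770) = -13770/1252034427149 ≈ -1.0998e-8)
y - (16304 + 14760) = -13770/1252034427149 - (16304 + 14760) = -13770/1252034427149 - 1*31064 = -13770/1252034427149 - 31064 = -38893197444970306/1252034427149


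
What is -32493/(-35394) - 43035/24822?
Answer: -19906654/24404163 ≈ -0.81571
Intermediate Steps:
-32493/(-35394) - 43035/24822 = -32493*(-1/35394) - 43035*1/24822 = 10831/11798 - 14345/8274 = -19906654/24404163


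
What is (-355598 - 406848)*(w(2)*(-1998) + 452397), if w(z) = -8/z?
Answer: -351021751494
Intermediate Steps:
(-355598 - 406848)*(w(2)*(-1998) + 452397) = (-355598 - 406848)*(-8/2*(-1998) + 452397) = -762446*(-8*½*(-1998) + 452397) = -762446*(-4*(-1998) + 452397) = -762446*(7992 + 452397) = -762446*460389 = -351021751494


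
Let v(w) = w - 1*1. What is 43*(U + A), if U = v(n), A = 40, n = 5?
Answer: 1892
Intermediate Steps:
v(w) = -1 + w (v(w) = w - 1 = -1 + w)
U = 4 (U = -1 + 5 = 4)
43*(U + A) = 43*(4 + 40) = 43*44 = 1892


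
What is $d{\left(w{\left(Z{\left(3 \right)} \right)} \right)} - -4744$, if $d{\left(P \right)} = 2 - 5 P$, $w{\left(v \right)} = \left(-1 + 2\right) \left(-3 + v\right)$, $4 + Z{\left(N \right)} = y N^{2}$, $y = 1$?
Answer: $4736$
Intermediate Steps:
$Z{\left(N \right)} = -4 + N^{2}$ ($Z{\left(N \right)} = -4 + 1 N^{2} = -4 + N^{2}$)
$w{\left(v \right)} = -3 + v$ ($w{\left(v \right)} = 1 \left(-3 + v\right) = -3 + v$)
$d{\left(w{\left(Z{\left(3 \right)} \right)} \right)} - -4744 = \left(2 - 5 \left(-3 - \left(4 - 3^{2}\right)\right)\right) - -4744 = \left(2 - 5 \left(-3 + \left(-4 + 9\right)\right)\right) + 4744 = \left(2 - 5 \left(-3 + 5\right)\right) + 4744 = \left(2 - 10\right) + 4744 = -8 + 4744 = 4736$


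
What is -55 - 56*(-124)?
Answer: 6889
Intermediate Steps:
-55 - 56*(-124) = -55 + 6944 = 6889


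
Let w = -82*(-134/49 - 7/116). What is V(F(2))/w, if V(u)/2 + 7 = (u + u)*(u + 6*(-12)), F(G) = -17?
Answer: 17159996/651367 ≈ 26.345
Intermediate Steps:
w = 651367/2842 (w = -82*(-134*1/49 - 7*1/116) = -82*(-134/49 - 7/116) = -82*(-15887/5684) = 651367/2842 ≈ 229.19)
V(u) = -14 + 4*u*(-72 + u) (V(u) = -14 + 2*((u + u)*(u + 6*(-12))) = -14 + 2*((2*u)*(u - 72)) = -14 + 2*((2*u)*(-72 + u)) = -14 + 2*(2*u*(-72 + u)) = -14 + 4*u*(-72 + u))
V(F(2))/w = (-14 - 288*(-17) + 4*(-17)²)/(651367/2842) = (-14 + 4896 + 4*289)*(2842/651367) = (-14 + 4896 + 1156)*(2842/651367) = 6038*(2842/651367) = 17159996/651367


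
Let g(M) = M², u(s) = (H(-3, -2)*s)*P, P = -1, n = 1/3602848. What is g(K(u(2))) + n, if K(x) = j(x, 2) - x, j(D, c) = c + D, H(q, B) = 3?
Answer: 14411393/3602848 ≈ 4.0000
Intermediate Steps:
n = 1/3602848 ≈ 2.7756e-7
j(D, c) = D + c
u(s) = -3*s (u(s) = (3*s)*(-1) = -3*s)
K(x) = 2 (K(x) = (x + 2) - x = (2 + x) - x = 2)
g(K(u(2))) + n = 2² + 1/3602848 = 4 + 1/3602848 = 14411393/3602848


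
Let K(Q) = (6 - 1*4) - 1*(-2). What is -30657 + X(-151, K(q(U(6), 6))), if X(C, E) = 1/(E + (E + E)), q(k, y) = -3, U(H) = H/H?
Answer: -367883/12 ≈ -30657.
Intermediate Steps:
U(H) = 1
K(Q) = 4 (K(Q) = (6 - 4) + 2 = 2 + 2 = 4)
X(C, E) = 1/(3*E) (X(C, E) = 1/(E + 2*E) = 1/(3*E))
-30657 + X(-151, K(q(U(6), 6))) = -30657 + (⅓)/4 = -30657 + (⅓)*(¼) = -30657 + 1/12 = -367883/12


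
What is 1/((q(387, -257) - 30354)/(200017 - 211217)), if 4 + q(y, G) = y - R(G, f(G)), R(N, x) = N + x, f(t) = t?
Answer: 11200/29457 ≈ 0.38022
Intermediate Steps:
q(y, G) = -4 + y - 2*G (q(y, G) = -4 + (y - (G + G)) = -4 + (y - 2*G) = -4 + y - 2*G)
1/((q(387, -257) - 30354)/(200017 - 211217)) = 1/(((-4 + 387 - 2*(-257)) - 30354)/(200017 - 211217)) = 1/(((-4 + 387 + 514) - 30354)/(-11200)) = 1/((897 - 30354)*(-1/11200)) = 1/(-29457*(-1/11200)) = 1/(29457/11200) = 11200/29457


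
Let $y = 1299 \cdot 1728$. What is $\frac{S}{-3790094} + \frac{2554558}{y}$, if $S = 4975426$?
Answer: $- \frac{371546120455}{2126879469792} \approx -0.17469$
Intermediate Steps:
$y = 2244672$
$\frac{S}{-3790094} + \frac{2554558}{y} = \frac{4975426}{-3790094} + \frac{2554558}{2244672} = 4975426 \left(- \frac{1}{3790094}\right) + 2554558 \cdot \frac{1}{2244672} = - \frac{2487713}{1895047} + \frac{1277279}{1122336} = - \frac{371546120455}{2126879469792}$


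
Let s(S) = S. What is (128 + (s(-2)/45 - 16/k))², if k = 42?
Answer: 1614914596/99225 ≈ 16275.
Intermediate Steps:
(128 + (s(-2)/45 - 16/k))² = (128 + (-2/45 - 16/42))² = (128 + (-2*1/45 - 16*1/42))² = (128 + (-2/45 - 8/21))² = (128 - 134/315)² = (40186/315)² = 1614914596/99225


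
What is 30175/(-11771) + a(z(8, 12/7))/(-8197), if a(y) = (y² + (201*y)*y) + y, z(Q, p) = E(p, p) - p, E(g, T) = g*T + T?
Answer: -643261998763/231665015687 ≈ -2.7767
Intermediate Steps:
E(g, T) = T + T*g (E(g, T) = T*g + T = T + T*g)
z(Q, p) = -p + p*(1 + p) (z(Q, p) = p*(1 + p) - p = -p + p*(1 + p))
a(y) = y + 202*y² (a(y) = (y² + 201*y²) + y = 202*y² + y = y + 202*y²)
30175/(-11771) + a(z(8, 12/7))/(-8197) = 30175/(-11771) + ((12/7)²*(1 + 202*(12/7)²))/(-8197) = 30175*(-1/11771) + ((12*(⅐))²*(1 + 202*(12*(⅐))²))*(-1/8197) = -30175/11771 + ((12/7)²*(1 + 202*(12/7)²))*(-1/8197) = -30175/11771 + (144*(1 + 202*(144/49))/49)*(-1/8197) = -30175/11771 + (144*(1 + 29088/49)/49)*(-1/8197) = -30175/11771 + ((144/49)*(29137/49))*(-1/8197) = -30175/11771 + (4195728/2401)*(-1/8197) = -30175/11771 - 4195728/19680997 = -643261998763/231665015687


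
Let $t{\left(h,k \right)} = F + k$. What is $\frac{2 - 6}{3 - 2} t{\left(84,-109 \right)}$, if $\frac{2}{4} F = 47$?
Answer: $60$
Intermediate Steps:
$F = 94$ ($F = 2 \cdot 47 = 94$)
$t{\left(h,k \right)} = 94 + k$
$\frac{2 - 6}{3 - 2} t{\left(84,-109 \right)} = \frac{2 - 6}{3 - 2} \left(94 - 109\right) = - \frac{4}{1} \left(-15\right) = \left(-4\right) 1 \left(-15\right) = \left(-4\right) \left(-15\right) = 60$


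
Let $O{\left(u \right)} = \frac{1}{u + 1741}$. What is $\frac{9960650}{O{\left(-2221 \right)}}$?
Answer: $-4781112000$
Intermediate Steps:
$O{\left(u \right)} = \frac{1}{1741 + u}$
$\frac{9960650}{O{\left(-2221 \right)}} = \frac{9960650}{\frac{1}{1741 - 2221}} = \frac{9960650}{\frac{1}{-480}} = \frac{9960650}{- \frac{1}{480}} = 9960650 \left(-480\right) = -4781112000$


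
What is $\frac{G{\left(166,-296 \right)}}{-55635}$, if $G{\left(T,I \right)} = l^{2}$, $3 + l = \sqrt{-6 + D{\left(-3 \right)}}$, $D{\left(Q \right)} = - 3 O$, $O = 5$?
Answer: $\frac{4}{18545} + \frac{2 i \sqrt{21}}{18545} \approx 0.00021569 + 0.00049421 i$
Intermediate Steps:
$D{\left(Q \right)} = -15$ ($D{\left(Q \right)} = \left(-3\right) 5 = -15$)
$l = -3 + i \sqrt{21}$ ($l = -3 + \sqrt{-6 - 15} = -3 + \sqrt{-21} = -3 + i \sqrt{21} \approx -3.0 + 4.5826 i$)
$G{\left(T,I \right)} = \left(-3 + i \sqrt{21}\right)^{2}$
$\frac{G{\left(166,-296 \right)}}{-55635} = \frac{\left(3 - i \sqrt{21}\right)^{2}}{-55635} = \left(3 - i \sqrt{21}\right)^{2} \left(- \frac{1}{55635}\right) = - \frac{\left(3 - i \sqrt{21}\right)^{2}}{55635}$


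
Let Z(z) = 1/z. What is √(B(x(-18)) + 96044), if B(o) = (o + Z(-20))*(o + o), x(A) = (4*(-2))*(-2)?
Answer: 2*√603465/5 ≈ 310.73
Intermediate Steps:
x(A) = 16 (x(A) = -8*(-2) = 16)
B(o) = 2*o*(-1/20 + o) (B(o) = (o + 1/(-20))*(o + o) = (o - 1/20)*(2*o) = (-1/20 + o)*(2*o) = 2*o*(-1/20 + o))
√(B(x(-18)) + 96044) = √((⅒)*16*(-1 + 20*16) + 96044) = √((⅒)*16*(-1 + 320) + 96044) = √((⅒)*16*319 + 96044) = √(2552/5 + 96044) = √(482772/5) = 2*√603465/5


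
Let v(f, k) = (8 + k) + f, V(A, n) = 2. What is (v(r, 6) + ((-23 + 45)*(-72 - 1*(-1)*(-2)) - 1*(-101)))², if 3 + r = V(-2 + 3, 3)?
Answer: 2292196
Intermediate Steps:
r = -1 (r = -3 + 2 = -1)
v(f, k) = 8 + f + k
(v(r, 6) + ((-23 + 45)*(-72 - 1*(-1)*(-2)) - 1*(-101)))² = ((8 - 1 + 6) + ((-23 + 45)*(-72 - 1*(-1)*(-2)) - 1*(-101)))² = (13 + (22*(-72 + 1*(-2)) + 101))² = (13 + (22*(-72 - 2) + 101))² = (13 + (22*(-74) + 101))² = (13 + (-1628 + 101))² = (13 - 1527)² = (-1514)² = 2292196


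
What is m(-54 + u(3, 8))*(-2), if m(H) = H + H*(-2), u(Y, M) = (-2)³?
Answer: -124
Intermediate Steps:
u(Y, M) = -8
m(H) = -H (m(H) = H - 2*H = -H)
m(-54 + u(3, 8))*(-2) = -(-54 - 8)*(-2) = -1*(-62)*(-2) = 62*(-2) = -124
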